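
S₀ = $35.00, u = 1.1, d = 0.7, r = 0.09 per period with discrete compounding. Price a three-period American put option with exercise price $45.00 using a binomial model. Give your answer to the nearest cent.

$10.00

Risk-neutral probability p = (1 + 0.09 − 0.7)/(1.1 − 0.7) = 0.3900/0.4000 = 0.9750
Terminal stock prices: S_uuu = 46.59, S_uud = 29.65, S_udd = 18.86, S_ddd = 12
Terminal payoffs (K − S): max(-1.585, 0) = 0, max(15.35, 0) = 15.35, max(26.14, 0) = 26.14, max(33, 0) = 33
Node uu (S = 42.35): continuation = 1/1.09·[0.9750·0.0000 + 0.0250·15.3550] = 0.3522; exercise value = 2.6500 > continuation, so V_uu = 2.6500 (exercise)
Node ud (S = 26.95): continuation = 1/1.09·[0.9750·15.3550 + 0.0250·26.1350] = 14.3344; exercise value = 18.0500 > continuation, so V_ud = 18.0500 (exercise)
Node dd (S = 17.15): continuation = 1/1.09·[0.9750·26.1350 + 0.0250·32.9950] = 24.1344; exercise value = 27.8500 > continuation, so V_dd = 27.8500 (exercise)
Node u (S = 38.5): continuation = 1/1.09·[0.9750·2.6500 + 0.0250·18.0500] = 2.7844; exercise value = 6.5000 > continuation, so V_u = 6.5000 (exercise)
Node d (S = 24.5): continuation = 1/1.09·[0.9750·18.0500 + 0.0250·27.8500] = 16.7844; exercise value = 20.5000 > continuation, so V_d = 20.5000 (exercise)
Node 0 (S = 35): continuation = 1/1.09·[0.9750·6.5000 + 0.0250·20.5000] = 6.2844; exercise value = 10.0000 > continuation, so V_0 = 10.0000 (exercise)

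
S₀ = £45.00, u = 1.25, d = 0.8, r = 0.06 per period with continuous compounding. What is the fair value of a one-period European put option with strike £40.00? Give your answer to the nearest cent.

£1.58

Risk-neutral probability p = (e^0.06 − 0.8)/(1.25 − 0.8) = 0.2618/0.4500 = 0.5819
Terminal stock prices: S_u = 56.25, S_d = 36
Terminal payoffs (K − S): max(-16.25, 0) = 0, max(4, 0) = 4
Node 0 (S = 45): V_0 = e^(−0.06)·[0.5819·0.0000 + 0.4181·4.0000] = 1.5752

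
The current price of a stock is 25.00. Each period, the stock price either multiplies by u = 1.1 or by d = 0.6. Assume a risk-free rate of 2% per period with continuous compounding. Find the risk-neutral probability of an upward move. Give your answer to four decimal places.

Risk-neutral probability p = (e^0.02 − 0.6)/(1.1 − 0.6) = 0.4202/0.5000 = 0.8404

p = 0.8404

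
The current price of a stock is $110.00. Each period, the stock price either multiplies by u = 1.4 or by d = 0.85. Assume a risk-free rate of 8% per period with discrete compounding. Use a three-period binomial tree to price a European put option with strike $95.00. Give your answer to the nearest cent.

Risk-neutral probability p = (1 + 0.08 − 0.85)/(1.4 − 0.85) = 0.2300/0.5500 = 0.4182
Terminal stock prices: S_uuu = 301.8, S_uud = 183.3, S_udd = 111.3, S_ddd = 67.55
Terminal payoffs (K − S): max(-206.8, 0) = 0, max(-88.26, 0) = 0, max(-16.26, 0) = 0, max(27.45, 0) = 27.45
Node uu (S = 215.6): V_uu = 1/1.08·[0.4182·0.0000 + 0.5818·0.0000] = 0.0000
Node ud (S = 130.9): V_ud = 1/1.08·[0.4182·0.0000 + 0.5818·0.0000] = 0.0000
Node dd (S = 79.47): V_dd = 1/1.08·[0.4182·0.0000 + 0.5818·27.4463] = 14.7859
Node u (S = 154): V_u = 1/1.08·[0.4182·0.0000 + 0.5818·0.0000] = 0.0000
Node d (S = 93.5): V_d = 1/1.08·[0.4182·0.0000 + 0.5818·14.7859] = 7.9654
Node 0 (S = 110): V_0 = 1/1.08·[0.4182·0.0000 + 0.5818·7.9654] = 4.2911

$4.29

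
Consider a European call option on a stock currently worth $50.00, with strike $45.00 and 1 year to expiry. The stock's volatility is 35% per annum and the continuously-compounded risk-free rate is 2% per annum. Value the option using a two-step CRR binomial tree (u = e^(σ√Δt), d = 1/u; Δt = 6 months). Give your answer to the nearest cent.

$10.06

CRR parameters: u = e^(σ√Δt) = e^(0.35·√0.5) = 1.2808, d = 1/u = 0.7808
Per-period rate: rΔt = 0.02·0.5 = 0.01, so R = e^0.01 = 1.0101
Risk-neutral probability p = (e^0.01 − 0.7808)/(1.2808 − 0.7808) = 0.2293/0.5000 = 0.4585
Terminal stock prices: S_uu = 82.02, S_ud = 50, S_dd = 30.48
Terminal payoffs (S − K): max(37.02, 0) = 37.02, max(5, 0) = 5, max(-14.52, 0) = 0
Node u (S = 64.04): V_u = e^(−0.01)·[0.4585·37.0228 + 0.5415·5.0000] = 19.4879
Node d (S = 39.04): V_d = e^(−0.01)·[0.4585·5.0000 + 0.5415·0.0000] = 2.2699
Node 0 (S = 50): V_0 = e^(−0.01)·[0.4585·19.4879 + 0.5415·2.2699] = 10.0639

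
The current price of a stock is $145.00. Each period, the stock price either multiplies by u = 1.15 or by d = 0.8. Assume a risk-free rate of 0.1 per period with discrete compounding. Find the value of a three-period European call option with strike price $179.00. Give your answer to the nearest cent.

$19.65

Risk-neutral probability p = (1 + 0.1 − 0.8)/(1.15 − 0.8) = 0.3000/0.3500 = 0.8571
Terminal stock prices: S_uuu = 220.5, S_uud = 153.4, S_udd = 106.7, S_ddd = 74.24
Terminal payoffs (S − K): max(41.53, 0) = 41.53, max(-25.59, 0) = 0, max(-72.28, 0) = 0, max(-104.8, 0) = 0
Node uu (S = 191.8): V_uu = 1/1.1·[0.8571·41.5269 + 0.1429·0.0000] = 32.3586
Node ud (S = 133.4): V_ud = 1/1.1·[0.8571·0.0000 + 0.1429·0.0000] = 0.0000
Node dd (S = 92.8): V_dd = 1/1.1·[0.8571·0.0000 + 0.1429·0.0000] = 0.0000
Node u (S = 166.8): V_u = 1/1.1·[0.8571·32.3586 + 0.1429·0.0000] = 25.2145
Node d (S = 116): V_d = 1/1.1·[0.8571·0.0000 + 0.1429·0.0000] = 0.0000
Node 0 (S = 145): V_0 = 1/1.1·[0.8571·25.2145 + 0.1429·0.0000] = 19.6477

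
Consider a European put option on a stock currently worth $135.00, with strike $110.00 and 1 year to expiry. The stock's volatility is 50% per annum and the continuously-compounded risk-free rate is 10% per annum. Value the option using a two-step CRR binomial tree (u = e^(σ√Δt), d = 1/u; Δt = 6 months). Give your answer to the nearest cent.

CRR parameters: u = e^(σ√Δt) = e^(0.5·√0.5) = 1.4241, d = 1/u = 0.7022
Per-period rate: rΔt = 0.1·0.5 = 0.05, so R = e^0.05 = 1.0513
Risk-neutral probability p = (e^0.05 − 0.7022)/(1.4241 − 0.7022) = 0.3491/0.7219 = 0.4835
Terminal stock prices: S_uu = 273.8, S_ud = 135, S_dd = 66.56
Terminal payoffs (K − S): max(-163.8, 0) = 0, max(-25, 0) = 0, max(43.44, 0) = 43.44
Node u (S = 192.3): V_u = e^(−0.05)·[0.4835·0.0000 + 0.5165·0.0000] = 0.0000
Node d (S = 94.8): V_d = e^(−0.05)·[0.4835·0.0000 + 0.5165·43.4357] = 21.3387
Node 0 (S = 135): V_0 = e^(−0.05)·[0.4835·0.0000 + 0.5165·21.3387] = 10.4831

$10.48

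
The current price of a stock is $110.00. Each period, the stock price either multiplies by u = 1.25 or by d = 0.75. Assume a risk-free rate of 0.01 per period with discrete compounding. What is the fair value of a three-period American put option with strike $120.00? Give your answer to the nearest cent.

$23.05

Risk-neutral probability p = (1 + 0.01 − 0.75)/(1.25 − 0.75) = 0.2600/0.5000 = 0.5200
Terminal stock prices: S_uuu = 214.8, S_uud = 128.9, S_udd = 77.34, S_ddd = 46.41
Terminal payoffs (K − S): max(-94.84, 0) = 0, max(-8.906, 0) = 0, max(42.66, 0) = 42.66, max(73.59, 0) = 73.59
Node uu (S = 171.9): continuation = 1/1.01·[0.5200·0.0000 + 0.4800·0.0000] = 0.0000; exercise value = 0.0000 ≤ continuation, so V_uu = 0.0000
Node ud (S = 103.1): continuation = 1/1.01·[0.5200·0.0000 + 0.4800·42.6562] = 20.2723; exercise value = 16.8750 ≤ continuation, so V_ud = 20.2723
Node dd (S = 61.88): continuation = 1/1.01·[0.5200·42.6562 + 0.4800·73.5938] = 56.9369; exercise value = 58.1250 > continuation, so V_dd = 58.1250 (exercise)
Node u (S = 137.5): continuation = 1/1.01·[0.5200·0.0000 + 0.4800·20.2723] = 9.6343; exercise value = 0.0000 ≤ continuation, so V_u = 9.6343
Node d (S = 82.5): continuation = 1/1.01·[0.5200·20.2723 + 0.4800·58.1250] = 38.0610; exercise value = 37.5000 ≤ continuation, so V_d = 38.0610
Node 0 (S = 110): continuation = 1/1.01·[0.5200·9.6343 + 0.4800·38.0610] = 23.0486; exercise value = 10.0000 ≤ continuation, so V_0 = 23.0486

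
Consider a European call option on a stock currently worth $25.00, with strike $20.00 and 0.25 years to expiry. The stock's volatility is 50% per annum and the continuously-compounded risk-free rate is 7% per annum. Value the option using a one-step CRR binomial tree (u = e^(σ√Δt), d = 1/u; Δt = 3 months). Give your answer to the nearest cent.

CRR parameters: u = e^(σ√Δt) = e^(0.5·√0.25) = 1.2840, d = 1/u = 0.7788
Per-period rate: rΔt = 0.07·0.25 = 0.0175, so R = e^0.0175 = 1.0177
Risk-neutral probability p = (e^0.0175 − 0.7788)/(1.2840 − 0.7788) = 0.2389/0.5052 = 0.4728
Terminal stock prices: S_u = 32.1, S_d = 19.47
Terminal payoffs (S − K): max(12.1, 0) = 12.1, max(-0.53, 0) = 0
Node 0 (S = 25): V_0 = e^(−0.0175)·[0.4728·12.1006 + 0.5272·0.0000] = 5.6215

$5.62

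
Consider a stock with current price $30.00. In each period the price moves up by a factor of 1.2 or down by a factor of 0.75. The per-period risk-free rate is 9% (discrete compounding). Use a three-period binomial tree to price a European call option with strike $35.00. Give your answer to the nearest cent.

Risk-neutral probability p = (1 + 0.09 − 0.75)/(1.2 − 0.75) = 0.3400/0.4500 = 0.7556
Terminal stock prices: S_uuu = 51.84, S_uud = 32.4, S_udd = 20.25, S_ddd = 12.66
Terminal payoffs (S − K): max(16.84, 0) = 16.84, max(-2.6, 0) = 0, max(-14.75, 0) = 0, max(-22.34, 0) = 0
Node uu (S = 43.2): V_uu = 1/1.09·[0.7556·16.8400 + 0.2444·0.0000] = 11.6730
Node ud (S = 27): V_ud = 1/1.09·[0.7556·0.0000 + 0.2444·0.0000] = 0.0000
Node dd (S = 16.88): V_dd = 1/1.09·[0.7556·0.0000 + 0.2444·0.0000] = 0.0000
Node u (S = 36): V_u = 1/1.09·[0.7556·11.6730 + 0.2444·0.0000] = 8.0914
Node d (S = 22.5): V_d = 1/1.09·[0.7556·0.0000 + 0.2444·0.0000] = 0.0000
Node 0 (S = 30): V_0 = 1/1.09·[0.7556·8.0914 + 0.2444·0.0000] = 5.6087

$5.61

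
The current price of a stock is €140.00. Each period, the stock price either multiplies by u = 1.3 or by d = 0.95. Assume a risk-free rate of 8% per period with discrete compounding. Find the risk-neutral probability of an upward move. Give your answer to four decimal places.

Risk-neutral probability p = (1 + 0.08 − 0.95)/(1.3 − 0.95) = 0.1300/0.3500 = 0.3714

p = 0.3714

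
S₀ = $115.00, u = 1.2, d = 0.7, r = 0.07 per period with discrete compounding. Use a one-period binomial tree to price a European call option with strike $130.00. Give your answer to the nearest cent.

$5.53

Risk-neutral probability p = (1 + 0.07 − 0.7)/(1.2 − 0.7) = 0.3700/0.5000 = 0.7400
Terminal stock prices: S_u = 138, S_d = 80.5
Terminal payoffs (S − K): max(8, 0) = 8, max(-49.5, 0) = 0
Node 0 (S = 115): V_0 = 1/1.07·[0.7400·8.0000 + 0.2600·0.0000] = 5.5327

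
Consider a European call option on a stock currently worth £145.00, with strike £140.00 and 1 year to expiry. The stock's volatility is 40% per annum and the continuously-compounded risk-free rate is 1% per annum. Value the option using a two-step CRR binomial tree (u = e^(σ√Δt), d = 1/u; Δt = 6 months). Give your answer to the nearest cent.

CRR parameters: u = e^(σ√Δt) = e^(0.4·√0.5) = 1.3269, d = 1/u = 0.7536
Per-period rate: rΔt = 0.01·0.5 = 0.005, so R = e^0.005 = 1.0050
Risk-neutral probability p = (e^0.005 − 0.7536)/(1.3269 − 0.7536) = 0.2514/0.5733 = 0.4385
Terminal stock prices: S_uu = 255.3, S_ud = 145, S_dd = 82.36
Terminal payoffs (S − K): max(115.3, 0) = 115.3, max(5, 0) = 5, max(-57.64, 0) = 0
Node u (S = 192.4): V_u = e^(−0.005)·[0.4385·115.2949 + 0.5615·5.0000] = 53.0982
Node d (S = 109.3): V_d = e^(−0.005)·[0.4385·5.0000 + 0.5615·0.0000] = 2.1816
Node 0 (S = 145): V_0 = e^(−0.005)·[0.4385·53.0982 + 0.5615·2.1816] = 24.3863

£24.39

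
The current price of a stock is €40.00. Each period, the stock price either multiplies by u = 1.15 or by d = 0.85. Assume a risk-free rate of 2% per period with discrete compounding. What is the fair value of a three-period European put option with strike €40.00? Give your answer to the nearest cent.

€3.22

Risk-neutral probability p = (1 + 0.02 − 0.85)/(1.15 − 0.85) = 0.1700/0.3000 = 0.5667
Terminal stock prices: S_uuu = 60.83, S_uud = 44.96, S_udd = 33.23, S_ddd = 24.56
Terminal payoffs (K − S): max(-20.83, 0) = 0, max(-4.965, 0) = 0, max(6.765, 0) = 6.765, max(15.44, 0) = 15.44
Node uu (S = 52.9): V_uu = 1/1.02·[0.5667·0.0000 + 0.4333·0.0000] = 0.0000
Node ud (S = 39.1): V_ud = 1/1.02·[0.5667·0.0000 + 0.4333·6.7650] = 2.8740
Node dd (S = 28.9): V_dd = 1/1.02·[0.5667·6.7650 + 0.4333·15.4350] = 10.3157
Node u (S = 46): V_u = 1/1.02·[0.5667·0.0000 + 0.4333·2.8740] = 1.2210
Node d (S = 34): V_d = 1/1.02·[0.5667·2.8740 + 0.4333·10.3157] = 5.9792
Node 0 (S = 40): V_0 = 1/1.02·[0.5667·1.2210 + 0.4333·5.9792] = 3.2185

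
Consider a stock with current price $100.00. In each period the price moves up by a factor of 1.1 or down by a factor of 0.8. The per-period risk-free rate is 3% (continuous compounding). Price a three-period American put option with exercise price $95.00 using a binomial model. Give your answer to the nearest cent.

$4.55

Risk-neutral probability p = (e^0.03 − 0.8)/(1.1 − 0.8) = 0.2305/0.3000 = 0.7682
Terminal stock prices: S_uuu = 133.1, S_uud = 96.8, S_udd = 70.4, S_ddd = 51.2
Terminal payoffs (K − S): max(-38.1, 0) = 0, max(-1.8, 0) = 0, max(24.6, 0) = 24.6, max(43.8, 0) = 43.8
Node uu (S = 121): continuation = e^(−0.03)·[0.7682·0.0000 + 0.2318·0.0000] = 0.0000; exercise value = 0.0000 ≤ continuation, so V_uu = 0.0000
Node ud (S = 88): continuation = e^(−0.03)·[0.7682·0.0000 + 0.2318·24.6000] = 5.5342; exercise value = 7.0000 > continuation, so V_ud = 7.0000 (exercise)
Node dd (S = 64): continuation = e^(−0.03)·[0.7682·24.6000 + 0.2318·43.8000] = 28.1923; exercise value = 31.0000 > continuation, so V_dd = 31.0000 (exercise)
Node u (S = 110): continuation = e^(−0.03)·[0.7682·0.0000 + 0.2318·7.0000] = 1.5748; exercise value = 0.0000 ≤ continuation, so V_u = 1.5748
Node d (S = 80): continuation = e^(−0.03)·[0.7682·7.0000 + 0.2318·31.0000] = 12.1923; exercise value = 15.0000 > continuation, so V_d = 15.0000 (exercise)
Node 0 (S = 100): continuation = e^(−0.03)·[0.7682·1.5748 + 0.2318·15.0000] = 4.5485; exercise value = 0.0000 ≤ continuation, so V_0 = 4.5485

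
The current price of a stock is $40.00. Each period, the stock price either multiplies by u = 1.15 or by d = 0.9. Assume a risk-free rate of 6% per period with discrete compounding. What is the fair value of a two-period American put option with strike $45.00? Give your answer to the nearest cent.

Risk-neutral probability p = (1 + 0.06 − 0.9)/(1.15 − 0.9) = 0.1600/0.2500 = 0.6400
Terminal stock prices: S_uu = 52.9, S_ud = 41.4, S_dd = 32.4
Terminal payoffs (K − S): max(-7.9, 0) = 0, max(3.6, 0) = 3.6, max(12.6, 0) = 12.6
Node u (S = 46): continuation = 1/1.06·[0.6400·0.0000 + 0.3600·3.6000] = 1.2226; exercise value = 0.0000 ≤ continuation, so V_u = 1.2226
Node d (S = 36): continuation = 1/1.06·[0.6400·3.6000 + 0.3600·12.6000] = 6.4528; exercise value = 9.0000 > continuation, so V_d = 9.0000 (exercise)
Node 0 (S = 40): continuation = 1/1.06·[0.6400·1.2226 + 0.3600·9.0000] = 3.7948; exercise value = 5.0000 > continuation, so V_0 = 5.0000 (exercise)

$5.00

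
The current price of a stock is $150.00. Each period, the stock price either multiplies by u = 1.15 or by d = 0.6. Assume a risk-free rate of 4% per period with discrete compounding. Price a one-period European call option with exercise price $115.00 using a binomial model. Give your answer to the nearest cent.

$44.23

Risk-neutral probability p = (1 + 0.04 − 0.6)/(1.15 − 0.6) = 0.4400/0.5500 = 0.8000
Terminal stock prices: S_u = 172.5, S_d = 90
Terminal payoffs (S − K): max(57.5, 0) = 57.5, max(-25, 0) = 0
Node 0 (S = 150): V_0 = 1/1.04·[0.8000·57.5000 + 0.2000·0.0000] = 44.2308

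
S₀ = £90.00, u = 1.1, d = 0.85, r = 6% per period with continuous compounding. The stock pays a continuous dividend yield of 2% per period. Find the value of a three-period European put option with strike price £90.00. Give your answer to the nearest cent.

Per-period risk-free factor R = e^0.06 = 1.0618; dividend-adjusted growth = e^(0.06−0.02) = 1.0408.
Risk-neutral probability p = (1.0408 − 0.85)/(1.1 − 0.85) = 0.1908/0.2500 = 0.7632
Terminal stock prices: S_uuu = 119.8, S_uud = 92.57, S_udd = 71.53, S_ddd = 55.27
Terminal payoffs (K − S): max(-29.79, 0) = 0, max(-2.565, 0) = 0, max(18.47, 0) = 18.47, max(34.73, 0) = 34.73
Node uu (S = 108.9): V_uu = e^(−0.06)·[0.7632·0.0000 + 0.2368·0.0000] = 0.0000
Node ud (S = 84.15): V_ud = e^(−0.06)·[0.7632·0.0000 + 0.2368·18.4725] = 4.1188
Node dd (S = 65.02): V_dd = e^(−0.06)·[0.7632·18.4725 + 0.2368·34.7288] = 21.0214
Node u (S = 99): V_u = e^(−0.06)·[0.7632·0.0000 + 0.2368·4.1188] = 0.9184
Node d (S = 76.5): V_d = e^(−0.06)·[0.7632·4.1188 + 0.2368·21.0214] = 7.6477
Node 0 (S = 90): V_0 = e^(−0.06)·[0.7632·0.9184 + 0.2368·7.6477] = 2.3653

£2.37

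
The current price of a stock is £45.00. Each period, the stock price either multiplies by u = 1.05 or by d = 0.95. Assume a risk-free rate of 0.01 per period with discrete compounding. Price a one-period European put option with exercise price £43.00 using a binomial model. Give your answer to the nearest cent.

£0.10

Risk-neutral probability p = (1 + 0.01 − 0.95)/(1.05 − 0.95) = 0.0600/0.1000 = 0.6000
Terminal stock prices: S_u = 47.25, S_d = 42.75
Terminal payoffs (K − S): max(-4.25, 0) = 0, max(0.25, 0) = 0.25
Node 0 (S = 45): V_0 = 1/1.01·[0.6000·0.0000 + 0.4000·0.2500] = 0.0990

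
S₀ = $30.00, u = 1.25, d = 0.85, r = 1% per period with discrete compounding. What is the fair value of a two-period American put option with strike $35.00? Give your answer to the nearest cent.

Risk-neutral probability p = (1 + 0.01 − 0.85)/(1.25 − 0.85) = 0.1600/0.4000 = 0.4000
Terminal stock prices: S_uu = 46.88, S_ud = 31.88, S_dd = 21.67
Terminal payoffs (K − S): max(-11.88, 0) = 0, max(3.125, 0) = 3.125, max(13.33, 0) = 13.33
Node u (S = 37.5): continuation = 1/1.01·[0.4000·0.0000 + 0.6000·3.1250] = 1.8564; exercise value = 0.0000 ≤ continuation, so V_u = 1.8564
Node d (S = 25.5): continuation = 1/1.01·[0.4000·3.1250 + 0.6000·13.3250] = 9.1535; exercise value = 9.5000 > continuation, so V_d = 9.5000 (exercise)
Node 0 (S = 30): continuation = 1/1.01·[0.4000·1.8564 + 0.6000·9.5000] = 6.3788; exercise value = 5.0000 ≤ continuation, so V_0 = 6.3788

$6.38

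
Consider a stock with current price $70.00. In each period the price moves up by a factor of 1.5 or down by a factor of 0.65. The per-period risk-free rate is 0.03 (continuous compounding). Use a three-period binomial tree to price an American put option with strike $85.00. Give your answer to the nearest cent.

Risk-neutral probability p = (e^0.03 − 0.65)/(1.5 − 0.65) = 0.3805/0.8500 = 0.4476
Terminal stock prices: S_uuu = 236.2, S_uud = 102.4, S_udd = 44.36, S_ddd = 19.22
Terminal payoffs (K − S): max(-151.2, 0) = 0, max(-17.38, 0) = 0, max(40.64, 0) = 40.64, max(65.78, 0) = 65.78
Node uu (S = 157.5): continuation = e^(−0.03)·[0.4476·0.0000 + 0.5524·0.0000] = 0.0000; exercise value = 0.0000 ≤ continuation, so V_uu = 0.0000
Node ud (S = 68.25): continuation = e^(−0.03)·[0.4476·0.0000 + 0.5524·40.6375] = 21.7850; exercise value = 16.7500 ≤ continuation, so V_ud = 21.7850
Node dd (S = 29.58): continuation = e^(−0.03)·[0.4476·40.6375 + 0.5524·65.7763] = 52.9129; exercise value = 55.4250 > continuation, so V_dd = 55.4250 (exercise)
Node u (S = 105): continuation = e^(−0.03)·[0.4476·0.0000 + 0.5524·21.7850] = 11.6785; exercise value = 0.0000 ≤ continuation, so V_u = 11.6785
Node d (S = 45.5): continuation = e^(−0.03)·[0.4476·21.7850 + 0.5524·55.4250] = 39.1749; exercise value = 39.5000 > continuation, so V_d = 39.5000 (exercise)
Node 0 (S = 70): continuation = e^(−0.03)·[0.4476·11.6785 + 0.5524·39.5000] = 26.2479; exercise value = 15.0000 ≤ continuation, so V_0 = 26.2479

$26.25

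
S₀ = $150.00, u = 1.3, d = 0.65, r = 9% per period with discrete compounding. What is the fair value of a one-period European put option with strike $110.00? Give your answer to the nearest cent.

$3.71

Risk-neutral probability p = (1 + 0.09 − 0.65)/(1.3 − 0.65) = 0.4400/0.6500 = 0.6769
Terminal stock prices: S_u = 195, S_d = 97.5
Terminal payoffs (K − S): max(-85, 0) = 0, max(12.5, 0) = 12.5
Node 0 (S = 150): V_0 = 1/1.09·[0.6769·0.0000 + 0.3231·12.5000] = 3.7050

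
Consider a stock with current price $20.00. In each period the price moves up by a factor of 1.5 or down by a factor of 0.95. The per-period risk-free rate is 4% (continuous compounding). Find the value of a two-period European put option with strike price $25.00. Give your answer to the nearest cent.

Risk-neutral probability p = (e^0.04 − 0.95)/(1.5 − 0.95) = 0.0908/0.5500 = 0.1651
Terminal stock prices: S_uu = 45, S_ud = 28.5, S_dd = 18.05
Terminal payoffs (K − S): max(-20, 0) = 0, max(-3.5, 0) = 0, max(6.95, 0) = 6.95
Node u (S = 30): V_u = e^(−0.04)·[0.1651·0.0000 + 0.8349·0.0000] = 0.0000
Node d (S = 19): V_d = e^(−0.04)·[0.1651·0.0000 + 0.8349·6.9500] = 5.5750
Node 0 (S = 20): V_0 = e^(−0.04)·[0.1651·0.0000 + 0.8349·5.5750] = 4.4720

$4.47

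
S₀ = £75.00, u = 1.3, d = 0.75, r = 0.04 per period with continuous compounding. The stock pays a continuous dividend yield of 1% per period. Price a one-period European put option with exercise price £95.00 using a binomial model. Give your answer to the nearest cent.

£18.25

Per-period risk-free factor R = e^0.04 = 1.0408; dividend-adjusted growth = e^(0.04−0.01) = 1.0305.
Risk-neutral probability p = (1.0305 − 0.75)/(1.3 − 0.75) = 0.2805/0.5500 = 0.5099
Terminal stock prices: S_u = 97.5, S_d = 56.25
Terminal payoffs (K − S): max(-2.5, 0) = 0, max(38.75, 0) = 38.75
Node 0 (S = 75): V_0 = e^(−0.04)·[0.5099·0.0000 + 0.4901·38.7500] = 18.2461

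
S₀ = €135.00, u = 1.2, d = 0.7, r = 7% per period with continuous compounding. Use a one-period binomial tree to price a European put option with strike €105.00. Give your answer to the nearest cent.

Risk-neutral probability p = (e^0.07 − 0.7)/(1.2 − 0.7) = 0.3725/0.5000 = 0.7450
Terminal stock prices: S_u = 162, S_d = 94.5
Terminal payoffs (K − S): max(-57, 0) = 0, max(10.5, 0) = 10.5
Node 0 (S = 135): V_0 = e^(−0.07)·[0.7450·0.0000 + 0.2550·10.5000] = 2.4963

€2.50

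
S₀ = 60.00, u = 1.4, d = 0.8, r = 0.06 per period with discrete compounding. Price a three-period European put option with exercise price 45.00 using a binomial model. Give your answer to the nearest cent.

Risk-neutral probability p = (1 + 0.06 − 0.8)/(1.4 − 0.8) = 0.2600/0.6000 = 0.4333
Terminal stock prices: S_uuu = 164.6, S_uud = 94.08, S_udd = 53.76, S_ddd = 30.72
Terminal payoffs (K − S): max(-119.6, 0) = 0, max(-49.08, 0) = 0, max(-8.76, 0) = 0, max(14.28, 0) = 14.28
Node uu (S = 117.6): V_uu = 1/1.06·[0.4333·0.0000 + 0.5667·0.0000] = 0.0000
Node ud (S = 67.2): V_ud = 1/1.06·[0.4333·0.0000 + 0.5667·0.0000] = 0.0000
Node dd (S = 38.4): V_dd = 1/1.06·[0.4333·0.0000 + 0.5667·14.2800] = 7.6340
Node u (S = 84): V_u = 1/1.06·[0.4333·0.0000 + 0.5667·0.0000] = 0.0000
Node d (S = 48): V_d = 1/1.06·[0.4333·0.0000 + 0.5667·7.6340] = 4.0810
Node 0 (S = 60): V_0 = 1/1.06·[0.4333·0.0000 + 0.5667·4.0810] = 2.1817

2.18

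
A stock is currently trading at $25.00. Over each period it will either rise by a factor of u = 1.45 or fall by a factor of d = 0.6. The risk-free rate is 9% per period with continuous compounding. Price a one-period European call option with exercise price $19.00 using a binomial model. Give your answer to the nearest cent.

$9.17

Risk-neutral probability p = (e^0.09 − 0.6)/(1.45 − 0.6) = 0.4942/0.8500 = 0.5814
Terminal stock prices: S_u = 36.25, S_d = 15
Terminal payoffs (S − K): max(17.25, 0) = 17.25, max(-4, 0) = 0
Node 0 (S = 25): V_0 = e^(−0.09)·[0.5814·17.2500 + 0.4186·0.0000] = 9.1657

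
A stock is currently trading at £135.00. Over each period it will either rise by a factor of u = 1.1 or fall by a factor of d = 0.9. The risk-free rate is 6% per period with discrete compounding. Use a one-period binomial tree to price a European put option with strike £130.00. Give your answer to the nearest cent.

£1.60

Risk-neutral probability p = (1 + 0.06 − 0.9)/(1.1 − 0.9) = 0.1600/0.2000 = 0.8000
Terminal stock prices: S_u = 148.5, S_d = 121.5
Terminal payoffs (K − S): max(-18.5, 0) = 0, max(8.5, 0) = 8.5
Node 0 (S = 135): V_0 = 1/1.06·[0.8000·0.0000 + 0.2000·8.5000] = 1.6038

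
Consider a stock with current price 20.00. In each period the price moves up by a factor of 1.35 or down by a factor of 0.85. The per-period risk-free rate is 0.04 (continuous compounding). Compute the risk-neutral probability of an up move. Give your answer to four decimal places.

p = 0.3816

Risk-neutral probability p = (e^0.04 − 0.85)/(1.35 − 0.85) = 0.1908/0.5000 = 0.3816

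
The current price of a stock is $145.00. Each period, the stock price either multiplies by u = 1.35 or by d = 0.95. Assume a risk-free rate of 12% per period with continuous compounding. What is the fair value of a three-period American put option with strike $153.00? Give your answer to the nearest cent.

$8.00

Risk-neutral probability p = (e^0.12 − 0.95)/(1.35 − 0.95) = 0.1775/0.4000 = 0.4437
Terminal stock prices: S_uuu = 356.8, S_uud = 251, S_udd = 176.7, S_ddd = 124.3
Terminal payoffs (K − S): max(-203.8, 0) = 0, max(-98.05, 0) = 0, max(-23.66, 0) = 0, max(28.68, 0) = 28.68
Node uu (S = 264.3): continuation = e^(−0.12)·[0.4437·0.0000 + 0.5563·0.0000] = 0.0000; exercise value = 0.0000 ≤ continuation, so V_uu = 0.0000
Node ud (S = 186): continuation = e^(−0.12)·[0.4437·0.0000 + 0.5563·0.0000] = 0.0000; exercise value = 0.0000 ≤ continuation, so V_ud = 0.0000
Node dd (S = 130.9): continuation = e^(−0.12)·[0.4437·0.0000 + 0.5563·28.6806] = 14.1498; exercise value = 22.1375 > continuation, so V_dd = 22.1375 (exercise)
Node u (S = 195.8): continuation = e^(−0.12)·[0.4437·0.0000 + 0.5563·0.0000] = 0.0000; exercise value = 0.0000 ≤ continuation, so V_u = 0.0000
Node d (S = 137.8): continuation = e^(−0.12)·[0.4437·0.0000 + 0.5563·22.1375] = 10.9217; exercise value = 15.2500 > continuation, so V_d = 15.2500 (exercise)
Node 0 (S = 145): continuation = e^(−0.12)·[0.4437·0.0000 + 0.5563·15.2500] = 7.5237; exercise value = 8.0000 > continuation, so V_0 = 8.0000 (exercise)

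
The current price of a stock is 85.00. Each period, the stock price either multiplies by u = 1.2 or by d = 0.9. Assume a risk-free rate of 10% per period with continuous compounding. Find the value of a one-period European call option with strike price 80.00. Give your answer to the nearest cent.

Risk-neutral probability p = (e^0.1 − 0.9)/(1.2 − 0.9) = 0.2052/0.3000 = 0.6839
Terminal stock prices: S_u = 102, S_d = 76.5
Terminal payoffs (S − K): max(22, 0) = 22, max(-3.5, 0) = 0
Node 0 (S = 85): V_0 = e^(−0.1)·[0.6839·22.0000 + 0.3161·0.0000] = 13.6141

13.61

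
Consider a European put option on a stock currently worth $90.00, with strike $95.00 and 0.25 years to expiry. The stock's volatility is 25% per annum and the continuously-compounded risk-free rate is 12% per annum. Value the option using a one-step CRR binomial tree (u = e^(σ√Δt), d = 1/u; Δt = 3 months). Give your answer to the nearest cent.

CRR parameters: u = e^(σ√Δt) = e^(0.25·√0.25) = 1.1331, d = 1/u = 0.8825
Per-period rate: rΔt = 0.12·0.25 = 0.03, so R = e^0.03 = 1.0305
Risk-neutral probability p = (e^0.03 − 0.8825)/(1.1331 − 0.8825) = 0.1480/0.2507 = 0.5903
Terminal stock prices: S_u = 102, S_d = 79.42
Terminal payoffs (K − S): max(-6.983, 0) = 0, max(15.58, 0) = 15.58
Node 0 (S = 90): V_0 = e^(−0.03)·[0.5903·0.0000 + 0.4097·15.5753] = 6.1927

$6.19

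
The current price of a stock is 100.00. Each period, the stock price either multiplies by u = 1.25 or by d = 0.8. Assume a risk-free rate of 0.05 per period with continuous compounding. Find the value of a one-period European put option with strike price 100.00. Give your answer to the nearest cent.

8.40

Risk-neutral probability p = (e^0.05 − 0.8)/(1.25 − 0.8) = 0.2513/0.4500 = 0.5584
Terminal stock prices: S_u = 125, S_d = 80
Terminal payoffs (K − S): max(-25, 0) = 0, max(20, 0) = 20
Node 0 (S = 100): V_0 = e^(−0.05)·[0.5584·0.0000 + 0.4416·20.0000] = 8.4016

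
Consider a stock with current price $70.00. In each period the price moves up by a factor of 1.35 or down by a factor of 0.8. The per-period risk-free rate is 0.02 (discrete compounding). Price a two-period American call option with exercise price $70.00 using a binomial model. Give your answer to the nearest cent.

Risk-neutral probability p = (1 + 0.02 − 0.8)/(1.35 − 0.8) = 0.2200/0.5500 = 0.4000
Terminal stock prices: S_uu = 127.6, S_ud = 75.6, S_dd = 44.8
Terminal payoffs (S − K): max(57.58, 0) = 57.58, max(5.6, 0) = 5.6, max(-25.2, 0) = 0
Node u (S = 94.5): continuation = 1/1.02·[0.4000·57.5750 + 0.6000·5.6000] = 25.8725; exercise value = 24.5000 ≤ continuation, so V_u = 25.8725
Node d (S = 56): continuation = 1/1.02·[0.4000·5.6000 + 0.6000·0.0000] = 2.1961; exercise value = 0.0000 ≤ continuation, so V_d = 2.1961
Node 0 (S = 70): continuation = 1/1.02·[0.4000·25.8725 + 0.6000·2.1961] = 11.4379; exercise value = 0.0000 ≤ continuation, so V_0 = 11.4379

$11.44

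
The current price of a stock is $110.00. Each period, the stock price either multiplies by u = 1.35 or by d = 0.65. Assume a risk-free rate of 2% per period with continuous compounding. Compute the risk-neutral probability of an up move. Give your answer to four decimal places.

p = 0.5289

Risk-neutral probability p = (e^0.02 − 0.65)/(1.35 − 0.65) = 0.3702/0.7000 = 0.5289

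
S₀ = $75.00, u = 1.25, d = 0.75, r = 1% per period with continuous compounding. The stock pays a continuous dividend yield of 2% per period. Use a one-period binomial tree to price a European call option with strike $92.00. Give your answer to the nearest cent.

Per-period risk-free factor R = e^0.01 = 1.0101; dividend-adjusted growth = e^(0.01−0.02) = 0.9900.
Risk-neutral probability p = (0.9900 − 0.75)/(1.25 − 0.75) = 0.2400/0.5000 = 0.4801
Terminal stock prices: S_u = 93.75, S_d = 56.25
Terminal payoffs (S − K): max(1.75, 0) = 1.75, max(-35.75, 0) = 0
Node 0 (S = 75): V_0 = e^(−0.01)·[0.4801·1.7500 + 0.5199·0.0000] = 0.8318

$0.83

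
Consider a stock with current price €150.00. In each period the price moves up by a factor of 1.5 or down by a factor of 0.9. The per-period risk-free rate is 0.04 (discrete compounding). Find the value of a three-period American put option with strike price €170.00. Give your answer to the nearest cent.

€26.36

Risk-neutral probability p = (1 + 0.04 − 0.9)/(1.5 − 0.9) = 0.1400/0.6000 = 0.2333
Terminal stock prices: S_uuu = 506.2, S_uud = 303.8, S_udd = 182.2, S_ddd = 109.4
Terminal payoffs (K − S): max(-336.2, 0) = 0, max(-133.8, 0) = 0, max(-12.25, 0) = 0, max(60.65, 0) = 60.65
Node uu (S = 337.5): continuation = 1/1.04·[0.2333·0.0000 + 0.7667·0.0000] = 0.0000; exercise value = 0.0000 ≤ continuation, so V_uu = 0.0000
Node ud (S = 202.5): continuation = 1/1.04·[0.2333·0.0000 + 0.7667·0.0000] = 0.0000; exercise value = 0.0000 ≤ continuation, so V_ud = 0.0000
Node dd (S = 121.5): continuation = 1/1.04·[0.2333·0.0000 + 0.7667·60.6500] = 44.7099; exercise value = 48.5000 > continuation, so V_dd = 48.5000 (exercise)
Node u (S = 225): continuation = 1/1.04·[0.2333·0.0000 + 0.7667·0.0000] = 0.0000; exercise value = 0.0000 ≤ continuation, so V_u = 0.0000
Node d (S = 135): continuation = 1/1.04·[0.2333·0.0000 + 0.7667·48.5000] = 35.7532; exercise value = 35.0000 ≤ continuation, so V_d = 35.7532
Node 0 (S = 150): continuation = 1/1.04·[0.2333·0.0000 + 0.7667·35.7532] = 26.3565; exercise value = 20.0000 ≤ continuation, so V_0 = 26.3565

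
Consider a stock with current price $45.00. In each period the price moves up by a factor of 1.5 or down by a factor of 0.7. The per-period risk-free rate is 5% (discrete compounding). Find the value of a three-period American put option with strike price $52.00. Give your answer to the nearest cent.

Risk-neutral probability p = (1 + 0.05 − 0.7)/(1.5 − 0.7) = 0.3500/0.8000 = 0.4375
Terminal stock prices: S_uuu = 151.9, S_uud = 70.88, S_udd = 33.07, S_ddd = 15.43
Terminal payoffs (K − S): max(-99.88, 0) = 0, max(-18.88, 0) = 0, max(18.93, 0) = 18.93, max(36.57, 0) = 36.57
Node uu (S = 101.2): continuation = 1/1.05·[0.4375·0.0000 + 0.5625·0.0000] = 0.0000; exercise value = 0.0000 ≤ continuation, so V_uu = 0.0000
Node ud (S = 47.25): continuation = 1/1.05·[0.4375·0.0000 + 0.5625·18.9250] = 10.1384; exercise value = 4.7500 ≤ continuation, so V_ud = 10.1384
Node dd (S = 22.05): continuation = 1/1.05·[0.4375·18.9250 + 0.5625·36.5650] = 27.4738; exercise value = 29.9500 > continuation, so V_dd = 29.9500 (exercise)
Node u (S = 67.5): continuation = 1/1.05·[0.4375·0.0000 + 0.5625·10.1384] = 5.4313; exercise value = 0.0000 ≤ continuation, so V_u = 5.4313
Node d (S = 31.5): continuation = 1/1.05·[0.4375·10.1384 + 0.5625·29.9500] = 20.2690; exercise value = 20.5000 > continuation, so V_d = 20.5000 (exercise)
Node 0 (S = 45): continuation = 1/1.05·[0.4375·5.4313 + 0.5625·20.5000] = 13.2452; exercise value = 7.0000 ≤ continuation, so V_0 = 13.2452

$13.25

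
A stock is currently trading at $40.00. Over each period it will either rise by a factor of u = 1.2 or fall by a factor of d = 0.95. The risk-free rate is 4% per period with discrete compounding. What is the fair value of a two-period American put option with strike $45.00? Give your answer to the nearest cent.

$5.00

Risk-neutral probability p = (1 + 0.04 − 0.95)/(1.2 − 0.95) = 0.0900/0.2500 = 0.3600
Terminal stock prices: S_uu = 57.6, S_ud = 45.6, S_dd = 36.1
Terminal payoffs (K − S): max(-12.6, 0) = 0, max(-0.6, 0) = 0, max(8.9, 0) = 8.9
Node u (S = 48): continuation = 1/1.04·[0.3600·0.0000 + 0.6400·0.0000] = 0.0000; exercise value = 0.0000 ≤ continuation, so V_u = 0.0000
Node d (S = 38): continuation = 1/1.04·[0.3600·0.0000 + 0.6400·8.9000] = 5.4769; exercise value = 7.0000 > continuation, so V_d = 7.0000 (exercise)
Node 0 (S = 40): continuation = 1/1.04·[0.3600·0.0000 + 0.6400·7.0000] = 4.3077; exercise value = 5.0000 > continuation, so V_0 = 5.0000 (exercise)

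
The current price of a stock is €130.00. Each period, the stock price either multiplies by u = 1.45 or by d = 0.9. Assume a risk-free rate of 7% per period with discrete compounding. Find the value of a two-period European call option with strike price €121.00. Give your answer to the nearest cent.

Risk-neutral probability p = (1 + 0.07 − 0.9)/(1.45 − 0.9) = 0.1700/0.5500 = 0.3091
Terminal stock prices: S_uu = 273.3, S_ud = 169.7, S_dd = 105.3
Terminal payoffs (S − K): max(152.3, 0) = 152.3, max(48.65, 0) = 48.65, max(-15.7, 0) = 0
Node u (S = 188.5): V_u = 1/1.07·[0.3091·152.3250 + 0.6909·48.6500] = 75.4159
Node d (S = 117): V_d = 1/1.07·[0.3091·48.6500 + 0.6909·0.0000] = 14.0535
Node 0 (S = 130): V_0 = 1/1.07·[0.3091·75.4159 + 0.6909·14.0535] = 30.8599

€30.86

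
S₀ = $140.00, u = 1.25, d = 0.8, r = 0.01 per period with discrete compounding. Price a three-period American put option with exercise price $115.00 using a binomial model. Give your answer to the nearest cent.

$7.86

Risk-neutral probability p = (1 + 0.01 − 0.8)/(1.25 − 0.8) = 0.2100/0.4500 = 0.4667
Terminal stock prices: S_uuu = 273.4, S_uud = 175, S_udd = 112, S_ddd = 71.68
Terminal payoffs (K − S): max(-158.4, 0) = 0, max(-60, 0) = 0, max(3, 0) = 3, max(43.32, 0) = 43.32
Node uu (S = 218.8): continuation = 1/1.01·[0.4667·0.0000 + 0.5333·0.0000] = 0.0000; exercise value = 0.0000 ≤ continuation, so V_uu = 0.0000
Node ud (S = 140): continuation = 1/1.01·[0.4667·0.0000 + 0.5333·3.0000] = 1.5842; exercise value = 0.0000 ≤ continuation, so V_ud = 1.5842
Node dd (S = 89.6): continuation = 1/1.01·[0.4667·3.0000 + 0.5333·43.3200] = 24.2614; exercise value = 25.4000 > continuation, so V_dd = 25.4000 (exercise)
Node u (S = 175): continuation = 1/1.01·[0.4667·0.0000 + 0.5333·1.5842] = 0.8365; exercise value = 0.0000 ≤ continuation, so V_u = 0.8365
Node d (S = 112): continuation = 1/1.01·[0.4667·1.5842 + 0.5333·25.4000] = 14.1445; exercise value = 3.0000 ≤ continuation, so V_d = 14.1445
Node 0 (S = 140): continuation = 1/1.01·[0.4667·0.8365 + 0.5333·14.1445] = 7.8556; exercise value = 0.0000 ≤ continuation, so V_0 = 7.8556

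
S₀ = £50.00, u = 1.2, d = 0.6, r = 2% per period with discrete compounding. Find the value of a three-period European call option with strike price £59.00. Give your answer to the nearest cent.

Risk-neutral probability p = (1 + 0.02 − 0.6)/(1.2 − 0.6) = 0.4200/0.6000 = 0.7000
Terminal stock prices: S_uuu = 86.4, S_uud = 43.2, S_udd = 21.6, S_ddd = 10.8
Terminal payoffs (S − K): max(27.4, 0) = 27.4, max(-15.8, 0) = 0, max(-37.4, 0) = 0, max(-48.2, 0) = 0
Node uu (S = 72): V_uu = 1/1.02·[0.7000·27.4000 + 0.3000·0.0000] = 18.8039
Node ud (S = 36): V_ud = 1/1.02·[0.7000·0.0000 + 0.3000·0.0000] = 0.0000
Node dd (S = 18): V_dd = 1/1.02·[0.7000·0.0000 + 0.3000·0.0000] = 0.0000
Node u (S = 60): V_u = 1/1.02·[0.7000·18.8039 + 0.3000·0.0000] = 12.9047
Node d (S = 30): V_d = 1/1.02·[0.7000·0.0000 + 0.3000·0.0000] = 0.0000
Node 0 (S = 50): V_0 = 1/1.02·[0.7000·12.9047 + 0.3000·0.0000] = 8.8561

£8.86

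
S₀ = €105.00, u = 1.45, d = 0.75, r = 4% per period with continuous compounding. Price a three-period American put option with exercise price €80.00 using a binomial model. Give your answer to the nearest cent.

Risk-neutral probability p = (e^0.04 − 0.75)/(1.45 − 0.75) = 0.2908/0.7000 = 0.4154
Terminal stock prices: S_uuu = 320.1, S_uud = 165.6, S_udd = 85.64, S_ddd = 44.3
Terminal payoffs (K − S): max(-240.1, 0) = 0, max(-85.57, 0) = 0, max(-5.641, 0) = 0, max(35.7, 0) = 35.7
Node uu (S = 220.8): continuation = e^(−0.04)·[0.4154·0.0000 + 0.5846·0.0000] = 0.0000; exercise value = 0.0000 ≤ continuation, so V_uu = 0.0000
Node ud (S = 114.2): continuation = e^(−0.04)·[0.4154·0.0000 + 0.5846·0.0000] = 0.0000; exercise value = 0.0000 ≤ continuation, so V_ud = 0.0000
Node dd (S = 59.06): continuation = e^(−0.04)·[0.4154·0.0000 + 0.5846·35.7031] = 20.0521; exercise value = 20.9375 > continuation, so V_dd = 20.9375 (exercise)
Node u (S = 152.2): continuation = e^(−0.04)·[0.4154·0.0000 + 0.5846·0.0000] = 0.0000; exercise value = 0.0000 ≤ continuation, so V_u = 0.0000
Node d (S = 78.75): continuation = e^(−0.04)·[0.4154·0.0000 + 0.5846·20.9375] = 11.7592; exercise value = 1.2500 ≤ continuation, so V_d = 11.7592
Node 0 (S = 105): continuation = e^(−0.04)·[0.4154·0.0000 + 0.5846·11.7592] = 6.6044; exercise value = 0.0000 ≤ continuation, so V_0 = 6.6044

€6.60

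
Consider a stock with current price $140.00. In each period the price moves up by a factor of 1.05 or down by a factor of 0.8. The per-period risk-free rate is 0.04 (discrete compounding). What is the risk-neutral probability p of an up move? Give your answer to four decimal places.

p = 0.9600

Risk-neutral probability p = (1 + 0.04 − 0.8)/(1.05 − 0.8) = 0.2400/0.2500 = 0.9600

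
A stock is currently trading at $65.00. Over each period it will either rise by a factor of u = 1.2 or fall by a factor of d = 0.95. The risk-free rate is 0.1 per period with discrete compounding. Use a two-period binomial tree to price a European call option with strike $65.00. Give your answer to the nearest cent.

Risk-neutral probability p = (1 + 0.1 − 0.95)/(1.2 − 0.95) = 0.1500/0.2500 = 0.6000
Terminal stock prices: S_uu = 93.6, S_ud = 74.1, S_dd = 58.66
Terminal payoffs (S − K): max(28.6, 0) = 28.6, max(9.1, 0) = 9.1, max(-6.337, 0) = 0
Node u (S = 78): V_u = 1/1.1·[0.6000·28.6000 + 0.4000·9.1000] = 18.9091
Node d (S = 61.75): V_d = 1/1.1·[0.6000·9.1000 + 0.4000·0.0000] = 4.9636
Node 0 (S = 65): V_0 = 1/1.1·[0.6000·18.9091 + 0.4000·4.9636] = 12.1190

$12.12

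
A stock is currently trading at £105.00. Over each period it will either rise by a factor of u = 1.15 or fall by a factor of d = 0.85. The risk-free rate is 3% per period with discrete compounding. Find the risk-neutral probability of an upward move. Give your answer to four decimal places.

p = 0.6000

Risk-neutral probability p = (1 + 0.03 − 0.85)/(1.15 − 0.85) = 0.1800/0.3000 = 0.6000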